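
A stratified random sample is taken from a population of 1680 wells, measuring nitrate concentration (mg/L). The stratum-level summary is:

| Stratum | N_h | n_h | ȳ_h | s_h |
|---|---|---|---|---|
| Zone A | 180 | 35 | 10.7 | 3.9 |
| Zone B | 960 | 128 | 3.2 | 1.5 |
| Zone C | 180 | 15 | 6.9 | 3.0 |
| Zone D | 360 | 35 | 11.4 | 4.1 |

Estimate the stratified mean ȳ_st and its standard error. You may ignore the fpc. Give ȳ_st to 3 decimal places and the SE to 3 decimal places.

ȳ_st = Σ W_h ȳ_h = (180·10.7 + 960·3.2 + 180·6.9 + 360·11.4)/1680 = 6.15714
V̂(ȳ_st) = Σ W_h² s_h²/n_h, with W_h = N_h/N and N = 1680:
  stratum Zone A: (180/1680)²·3.9²/35 = 0.0049887
  stratum Zone B: (960/1680)²·1.5²/128 = 0.0057398
  stratum Zone C: (180/1680)²·3.0²/15 = 0.00688776
  stratum Zone D: (360/1680)²·4.1²/35 = 0.0220539
V̂(ȳ_st) = 0.0396702
SE(ȳ_st) = √0.0396702 = 0.199174

ȳ_st ≈ 6.157, SE ≈ 0.199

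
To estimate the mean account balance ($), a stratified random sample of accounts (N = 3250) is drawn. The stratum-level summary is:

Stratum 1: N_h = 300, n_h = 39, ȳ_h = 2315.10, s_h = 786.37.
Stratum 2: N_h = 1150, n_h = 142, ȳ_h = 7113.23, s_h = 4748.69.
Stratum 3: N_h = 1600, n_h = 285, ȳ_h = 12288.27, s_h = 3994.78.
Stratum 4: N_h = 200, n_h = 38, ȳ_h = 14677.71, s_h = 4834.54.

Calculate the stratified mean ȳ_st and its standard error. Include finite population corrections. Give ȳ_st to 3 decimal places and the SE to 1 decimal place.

ȳ_st = Σ W_h ȳ_h = (300·2315.10 + 1150·7113.23 + 1600·12288.27 + 200·14677.71)/3250 = 9683.54415
V̂(ȳ_st) = Σ W_h² (1 − n_h/N_h) s_h²/n_h, with W_h = N_h/N and N = 3250:
  stratum 1: (300/3250)²·(1 − 39/300)·786.37²/39 = 117.54
  stratum 2: (1150/3250)²·(1 − 142/1150)·4748.69²/142 = 17428.1
  stratum 3: (1600/3250)²·(1 − 285/1600)·3994.78²/285 = 11153.7
  stratum 4: (200/3250)²·(1 − 38/200)·4834.54²/38 = 1886.71
V̂(ȳ_st) = 30586.1
SE(ȳ_st) = √30586.1 = 174.889

ȳ_st ≈ 9683.544, SE ≈ 174.9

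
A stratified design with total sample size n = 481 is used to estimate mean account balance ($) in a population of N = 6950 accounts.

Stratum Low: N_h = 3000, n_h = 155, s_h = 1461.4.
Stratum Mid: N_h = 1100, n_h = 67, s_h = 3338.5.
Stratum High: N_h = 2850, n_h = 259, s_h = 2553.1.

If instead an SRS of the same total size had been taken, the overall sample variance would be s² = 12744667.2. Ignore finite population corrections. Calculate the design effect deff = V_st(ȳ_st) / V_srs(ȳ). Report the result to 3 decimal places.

deff ≈ 0.414

V̂(ȳ_st) = Σ W_h² s_h²/n_h, with W_h = N_h/N and N = 6950:
  stratum Low: (3000/6950)²·1461.4²/155 = 2567.32
  stratum Mid: (1100/6950)²·3338.5²/67 = 4167.19
  stratum High: (2850/6950)²·2553.1²/259 = 4232.1
V_st = 10966.6
V_srs = s²/n = 12744667.2/481 = 26496.2
deff = V_st / V_srs = 10966.6/26496.2 = 0.4139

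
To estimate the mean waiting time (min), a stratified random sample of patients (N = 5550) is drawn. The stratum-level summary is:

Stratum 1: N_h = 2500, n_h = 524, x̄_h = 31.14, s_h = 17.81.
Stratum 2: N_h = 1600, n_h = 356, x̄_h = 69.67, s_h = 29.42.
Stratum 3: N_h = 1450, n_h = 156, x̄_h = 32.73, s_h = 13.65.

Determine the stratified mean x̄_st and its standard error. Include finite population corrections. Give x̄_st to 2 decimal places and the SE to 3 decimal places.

x̄_st = Σ W_h x̄_h = (2500·31.14 + 1600·69.67 + 1450·32.73)/5550 = 42.66315
V̂(x̄_st) = Σ W_h² (1 − n_h/N_h) s_h²/n_h, with W_h = N_h/N and N = 5550:
  stratum 1: (2500/5550)²·(1 − 524/2500)·17.81²/524 = 0.0970817
  stratum 2: (1600/5550)²·(1 − 356/1600)·29.42²/356 = 0.157105
  stratum 3: (1450/5550)²·(1 − 156/1450)·13.65²/156 = 0.072754
V̂(x̄_st) = 0.326941
SE(x̄_st) = √0.326941 = 0.571787

x̄_st ≈ 42.66, SE ≈ 0.572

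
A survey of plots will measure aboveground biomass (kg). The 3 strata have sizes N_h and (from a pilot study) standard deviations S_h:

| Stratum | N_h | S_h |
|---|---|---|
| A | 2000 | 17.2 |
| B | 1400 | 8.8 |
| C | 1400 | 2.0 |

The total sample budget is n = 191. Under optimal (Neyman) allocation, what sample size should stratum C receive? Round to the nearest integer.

Neyman allocation: n_h = n · N_h S_h / Σ N_i S_i, with n = 191.
  stratum A: N_h·S_h = 2000·17.2 = 34400.00
  stratum B: N_h·S_h = 1400·8.8 = 12320.00
  stratum C: N_h·S_h = 1400·2.0 = 2800.00
Σ N_h S_h = 49520.00
n for stratum C = 191·2800.00/49520.00 = 10.800 → 11

11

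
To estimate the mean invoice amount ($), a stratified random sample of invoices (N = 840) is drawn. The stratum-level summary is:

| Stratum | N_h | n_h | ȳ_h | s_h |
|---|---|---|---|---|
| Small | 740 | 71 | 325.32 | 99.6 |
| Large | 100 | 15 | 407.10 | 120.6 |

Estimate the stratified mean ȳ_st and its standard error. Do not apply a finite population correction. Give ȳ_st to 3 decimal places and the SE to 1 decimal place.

ȳ_st ≈ 335.056, SE ≈ 11.1

ȳ_st = Σ W_h ȳ_h = (740·325.32 + 100·407.10)/840 = 335.05571
V̂(ȳ_st) = Σ W_h² s_h²/n_h, with W_h = N_h/N and N = 840:
  stratum Small: (740/840)²·99.6²/71 = 108.434
  stratum Large: (100/840)²·120.6²/15 = 13.7418
V̂(ȳ_st) = 122.176
SE(ȳ_st) = √122.176 = 11.0533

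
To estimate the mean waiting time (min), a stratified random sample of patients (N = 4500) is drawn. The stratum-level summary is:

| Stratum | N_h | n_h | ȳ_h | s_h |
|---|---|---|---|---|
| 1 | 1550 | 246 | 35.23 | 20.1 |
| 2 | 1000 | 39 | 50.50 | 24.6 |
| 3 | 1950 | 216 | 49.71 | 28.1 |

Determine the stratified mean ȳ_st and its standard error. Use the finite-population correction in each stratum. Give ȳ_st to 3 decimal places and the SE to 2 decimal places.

ȳ_st = Σ W_h ȳ_h = (1550·35.23 + 1000·50.50 + 1950·49.71)/4500 = 44.89800
V̂(ȳ_st) = Σ W_h² (1 − n_h/N_h) s_h²/n_h, with W_h = N_h/N and N = 4500:
  stratum 1: (1550/4500)²·(1 − 246/1550)·20.1²/246 = 0.163924
  stratum 2: (1000/4500)²·(1 − 39/1000)·24.6²/39 = 0.736383
  stratum 3: (1950/4500)²·(1 − 216/1950)·28.1²/216 = 0.610404
V̂(ȳ_st) = 1.51071
SE(ȳ_st) = √1.51071 = 1.22911

ȳ_st ≈ 44.898, SE ≈ 1.23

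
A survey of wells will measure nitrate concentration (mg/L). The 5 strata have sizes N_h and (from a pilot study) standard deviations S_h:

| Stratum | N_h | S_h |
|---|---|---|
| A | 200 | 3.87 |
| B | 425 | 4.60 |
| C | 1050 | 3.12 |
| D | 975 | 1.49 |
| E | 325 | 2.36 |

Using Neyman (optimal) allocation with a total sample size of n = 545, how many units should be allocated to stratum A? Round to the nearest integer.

51

Neyman allocation: n_h = n · N_h S_h / Σ N_i S_i, with n = 545.
  stratum A: N_h·S_h = 200·3.87 = 774.00
  stratum B: N_h·S_h = 425·4.60 = 1955.00
  stratum C: N_h·S_h = 1050·3.12 = 3276.00
  stratum D: N_h·S_h = 975·1.49 = 1452.75
  stratum E: N_h·S_h = 325·2.36 = 767.00
Σ N_h S_h = 8224.75
n for stratum A = 545·774.00/8224.75 = 51.288 → 51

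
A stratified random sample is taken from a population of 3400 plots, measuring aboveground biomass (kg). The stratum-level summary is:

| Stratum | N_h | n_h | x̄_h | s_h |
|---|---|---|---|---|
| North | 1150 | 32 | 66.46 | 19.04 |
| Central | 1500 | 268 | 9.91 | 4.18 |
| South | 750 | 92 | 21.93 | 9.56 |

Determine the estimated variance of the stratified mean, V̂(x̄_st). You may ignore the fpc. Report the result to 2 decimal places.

V̂(x̄_st) = Σ W_h² s_h²/n_h, with W_h = N_h/N and N = 3400:
  stratum North: (1150/3400)²·19.04²/32 = 1.29605
  stratum Central: (1500/3400)²·4.18²/268 = 0.0126894
  stratum South: (750/3400)²·9.56²/92 = 0.0483384
V̂(x̄_st) = 1.35708

V̂(x̄_st) ≈ 1.36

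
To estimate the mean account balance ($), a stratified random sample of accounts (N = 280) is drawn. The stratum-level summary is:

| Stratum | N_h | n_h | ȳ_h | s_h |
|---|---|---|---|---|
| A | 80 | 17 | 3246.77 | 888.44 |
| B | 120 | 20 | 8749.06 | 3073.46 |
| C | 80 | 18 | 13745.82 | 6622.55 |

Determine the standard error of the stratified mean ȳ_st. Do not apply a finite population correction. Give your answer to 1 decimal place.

V̂(ȳ_st) = Σ W_h² s_h²/n_h, with W_h = N_h/N and N = 280:
  stratum A: (80/280)²·888.44²/17 = 3790.28
  stratum B: (120/280)²·3073.46²/20 = 86750.4
  stratum C: (80/280)²·6622.55²/18 = 198903
V̂(ȳ_st) = 289444
SE(ȳ_st) = √289444 = 538

SE(ȳ_st) ≈ 538.0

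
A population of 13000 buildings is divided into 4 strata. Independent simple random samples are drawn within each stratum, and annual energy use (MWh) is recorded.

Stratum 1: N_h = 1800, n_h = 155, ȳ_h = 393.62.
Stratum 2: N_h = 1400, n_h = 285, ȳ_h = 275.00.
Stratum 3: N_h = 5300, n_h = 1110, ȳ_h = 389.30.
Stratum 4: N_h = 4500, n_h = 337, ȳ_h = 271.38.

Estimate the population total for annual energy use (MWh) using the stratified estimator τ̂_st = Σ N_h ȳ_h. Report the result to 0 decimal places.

τ̂_st = Σ N_h ȳ_h = 1800·393.62 + 1400·275.00 + 5300·389.30 + 4500·271.38 = 4378016

τ̂_st ≈ 4378016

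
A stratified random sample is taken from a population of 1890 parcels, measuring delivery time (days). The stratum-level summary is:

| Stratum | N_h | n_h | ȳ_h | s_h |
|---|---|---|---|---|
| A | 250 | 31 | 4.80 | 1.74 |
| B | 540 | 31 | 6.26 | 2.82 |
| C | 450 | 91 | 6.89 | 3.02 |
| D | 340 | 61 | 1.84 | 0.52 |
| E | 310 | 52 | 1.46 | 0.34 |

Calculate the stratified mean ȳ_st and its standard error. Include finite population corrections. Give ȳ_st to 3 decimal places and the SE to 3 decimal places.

ȳ_st = Σ W_h ȳ_h = (250·4.80 + 540·6.26 + 450·6.89 + 340·1.84 + 310·1.46)/1890 = 4.63444
V̂(ȳ_st) = Σ W_h² (1 − n_h/N_h) s_h²/n_h, with W_h = N_h/N and N = 1890:
  stratum A: (250/1890)²·(1 − 31/250)·1.74²/31 = 0.00149692
  stratum B: (540/1890)²·(1 − 31/540)·2.82²/31 = 0.019739
  stratum C: (450/1890)²·(1 − 91/450)·3.02²/91 = 0.00453269
  stratum D: (340/1890)²·(1 − 61/340)·0.52²/61 = 0.000117716
  stratum E: (310/1890)²·(1 − 52/310)·0.34²/52 = 4.97751e-05
V̂(ȳ_st) = 0.0259361
SE(ȳ_st) = √0.0259361 = 0.161047

ȳ_st ≈ 4.634, SE ≈ 0.161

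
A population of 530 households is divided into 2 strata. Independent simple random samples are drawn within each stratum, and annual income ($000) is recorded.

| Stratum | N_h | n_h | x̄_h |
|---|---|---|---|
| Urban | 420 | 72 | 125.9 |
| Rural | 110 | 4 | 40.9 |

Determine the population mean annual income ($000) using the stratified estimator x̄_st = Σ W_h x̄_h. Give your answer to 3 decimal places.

x̄_st ≈ 108.258

N = Σ N_h = 530. Stratum weights W_h = N_h/N.
x̄_st = (420·125.9 + 110·40.9) / 530 = 108.25849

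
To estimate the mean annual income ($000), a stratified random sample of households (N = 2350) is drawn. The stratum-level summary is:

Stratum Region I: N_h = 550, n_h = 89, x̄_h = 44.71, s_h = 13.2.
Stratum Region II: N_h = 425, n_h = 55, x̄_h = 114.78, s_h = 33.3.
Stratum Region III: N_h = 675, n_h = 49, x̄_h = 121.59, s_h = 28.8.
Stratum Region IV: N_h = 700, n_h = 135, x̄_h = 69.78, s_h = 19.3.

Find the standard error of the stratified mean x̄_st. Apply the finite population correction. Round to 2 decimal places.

SE(x̄_st) ≈ 1.47

V̂(x̄_st) = Σ W_h² (1 − n_h/N_h) s_h²/n_h, with W_h = N_h/N and N = 2350:
  stratum Region I: (550/2350)²·(1 − 89/550)·13.2²/89 = 0.0898847
  stratum Region II: (425/2350)²·(1 − 55/425)·33.3²/55 = 0.574091
  stratum Region III: (675/2350)²·(1 − 49/675)·28.8²/49 = 1.29518
  stratum Region IV: (700/2350)²·(1 − 135/700)·19.3²/135 = 0.197602
V̂(x̄_st) = 2.15676
SE(x̄_st) = √2.15676 = 1.46859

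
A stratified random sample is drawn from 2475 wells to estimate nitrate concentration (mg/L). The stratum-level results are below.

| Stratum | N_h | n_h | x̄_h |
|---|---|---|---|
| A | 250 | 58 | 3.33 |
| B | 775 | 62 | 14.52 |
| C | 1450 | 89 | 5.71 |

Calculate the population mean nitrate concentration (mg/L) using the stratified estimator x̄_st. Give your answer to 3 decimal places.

x̄_st ≈ 8.228

N = Σ N_h = 2475. Stratum weights W_h = N_h/N.
x̄_st = (250·3.33 + 775·14.52 + 1450·5.71) / 2475 = 8.22828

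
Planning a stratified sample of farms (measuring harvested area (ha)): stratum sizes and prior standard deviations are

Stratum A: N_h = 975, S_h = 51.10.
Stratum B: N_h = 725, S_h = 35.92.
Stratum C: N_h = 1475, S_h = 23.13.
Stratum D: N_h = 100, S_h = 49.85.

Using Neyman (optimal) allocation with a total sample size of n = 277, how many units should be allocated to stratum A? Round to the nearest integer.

Neyman allocation: n_h = n · N_h S_h / Σ N_i S_i, with n = 277.
  stratum A: N_h·S_h = 975·51.10 = 49822.50
  stratum B: N_h·S_h = 725·35.92 = 26042.00
  stratum C: N_h·S_h = 1475·23.13 = 34116.75
  stratum D: N_h·S_h = 100·49.85 = 4985.00
Σ N_h S_h = 114966.25
n for stratum A = 277·49822.50/114966.25 = 120.042 → 120

120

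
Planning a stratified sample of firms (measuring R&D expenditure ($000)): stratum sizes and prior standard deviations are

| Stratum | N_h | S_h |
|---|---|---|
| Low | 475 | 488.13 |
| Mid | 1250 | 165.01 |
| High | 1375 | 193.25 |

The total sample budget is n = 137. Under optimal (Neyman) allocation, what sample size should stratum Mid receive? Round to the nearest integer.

40

Neyman allocation: n_h = n · N_h S_h / Σ N_i S_i, with n = 137.
  stratum Low: N_h·S_h = 475·488.13 = 231861.75
  stratum Mid: N_h·S_h = 1250·165.01 = 206262.50
  stratum High: N_h·S_h = 1375·193.25 = 265718.75
Σ N_h S_h = 703843.00
n for stratum Mid = 137·206262.50/703843.00 = 40.148 → 40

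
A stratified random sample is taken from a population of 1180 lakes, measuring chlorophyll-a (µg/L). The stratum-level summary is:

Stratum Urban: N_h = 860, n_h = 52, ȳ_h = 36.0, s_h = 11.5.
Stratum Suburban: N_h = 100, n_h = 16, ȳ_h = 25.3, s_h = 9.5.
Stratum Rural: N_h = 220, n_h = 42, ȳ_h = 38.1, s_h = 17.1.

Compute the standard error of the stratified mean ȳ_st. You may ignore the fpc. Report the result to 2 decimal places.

V̂(ȳ_st) = Σ W_h² s_h²/n_h, with W_h = N_h/N and N = 1180:
  stratum Urban: (860/1180)²·11.5²/52 = 1.35091
  stratum Suburban: (100/1180)²·9.5²/16 = 0.0405101
  stratum Rural: (220/1180)²·17.1²/42 = 0.242005
V̂(ȳ_st) = 1.63342
SE(ȳ_st) = √1.63342 = 1.27805

SE(ȳ_st) ≈ 1.28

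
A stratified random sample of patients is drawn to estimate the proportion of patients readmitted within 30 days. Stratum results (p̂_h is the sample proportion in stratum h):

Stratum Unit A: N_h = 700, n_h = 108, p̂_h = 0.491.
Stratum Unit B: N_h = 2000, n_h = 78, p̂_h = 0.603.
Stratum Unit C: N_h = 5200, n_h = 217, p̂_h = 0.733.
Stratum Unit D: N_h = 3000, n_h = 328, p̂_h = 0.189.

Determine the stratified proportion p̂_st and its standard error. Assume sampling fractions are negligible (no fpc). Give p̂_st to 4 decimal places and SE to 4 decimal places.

N = 10900; stratum weights W_h = N_h/N.
p̂_st = Σ W_h p̂_h = (700·0.491 + 2000·0.603 + 5200·0.733 + 3000·0.189)/10900 = 0.54388
V̂(p̂_st) = Σ W_h² p̂_h(1−p̂_h)/(n_h−1):
  stratum Unit A: (700/10900)²·0.491·0.509/107 = 9.63293e-06
  stratum Unit B: (2000/10900)²·0.603·0.397/77 = 0.00010467
  stratum Unit C: (5200/10900)²·0.733·0.267/216 = 0.000206213
  stratum Unit D: (3000/10900)²·0.189·0.811/327 = 3.55079e-05
V̂(p̂_st) = 0.000356024; SE = √V̂ = 0.0188686

p̂_st ≈ 0.5439, SE ≈ 0.0189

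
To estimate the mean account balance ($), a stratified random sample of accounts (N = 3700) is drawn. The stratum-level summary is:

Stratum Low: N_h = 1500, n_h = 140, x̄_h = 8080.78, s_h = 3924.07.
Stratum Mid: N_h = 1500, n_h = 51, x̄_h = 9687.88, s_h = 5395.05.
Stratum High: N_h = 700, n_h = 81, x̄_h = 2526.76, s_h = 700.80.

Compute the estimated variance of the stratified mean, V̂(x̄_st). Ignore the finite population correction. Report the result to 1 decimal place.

V̂(x̄_st) = Σ W_h² s_h²/n_h, with W_h = N_h/N and N = 3700:
  stratum Low: (1500/3700)²·3924.07²/140 = 18076.9
  stratum Mid: (1500/3700)²·5395.05²/51 = 93799.4
  stratum High: (700/3700)²·700.80²/81 = 217.018
V̂(x̄_st) = 112093

V̂(x̄_st) ≈ 112093.3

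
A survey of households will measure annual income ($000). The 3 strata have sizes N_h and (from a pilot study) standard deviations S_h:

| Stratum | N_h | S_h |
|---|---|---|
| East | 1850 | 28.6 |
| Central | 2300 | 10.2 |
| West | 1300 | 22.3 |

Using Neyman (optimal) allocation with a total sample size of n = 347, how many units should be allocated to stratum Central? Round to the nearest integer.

Neyman allocation: n_h = n · N_h S_h / Σ N_i S_i, with n = 347.
  stratum East: N_h·S_h = 1850·28.6 = 52910.00
  stratum Central: N_h·S_h = 2300·10.2 = 23460.00
  stratum West: N_h·S_h = 1300·22.3 = 28990.00
Σ N_h S_h = 105360.00
n for stratum Central = 347·23460.00/105360.00 = 77.265 → 77

77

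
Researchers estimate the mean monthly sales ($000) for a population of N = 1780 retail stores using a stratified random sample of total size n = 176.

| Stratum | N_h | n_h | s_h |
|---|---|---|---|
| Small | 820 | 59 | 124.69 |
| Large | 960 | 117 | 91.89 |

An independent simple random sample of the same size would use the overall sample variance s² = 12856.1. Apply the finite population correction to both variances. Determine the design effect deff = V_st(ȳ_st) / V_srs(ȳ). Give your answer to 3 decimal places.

V̂(ȳ_st) = Σ W_h² (1 − n_h/N_h) s_h²/n_h, with W_h = N_h/N and N = 1780:
  stratum Small: (820/1780)²·(1 − 59/820)·124.69²/59 = 51.9003
  stratum Large: (960/1780)²·(1 − 117/960)·91.89²/117 = 18.4336
V_st = 70.3339
V_srs = (1 − 176/1780)·12856.1/176 = 65.8235
deff = V_st / V_srs = 70.3339/65.8235 = 1.0685

deff ≈ 1.069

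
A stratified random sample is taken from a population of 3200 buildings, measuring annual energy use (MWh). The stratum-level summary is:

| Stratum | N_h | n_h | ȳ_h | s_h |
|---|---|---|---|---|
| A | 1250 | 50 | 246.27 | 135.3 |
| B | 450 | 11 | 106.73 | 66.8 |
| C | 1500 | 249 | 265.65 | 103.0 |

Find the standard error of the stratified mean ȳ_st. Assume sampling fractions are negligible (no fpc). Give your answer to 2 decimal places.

SE(ȳ_st) ≈ 8.56

V̂(ȳ_st) = Σ W_h² s_h²/n_h, with W_h = N_h/N and N = 3200:
  stratum A: (1250/3200)²·135.3²/50 = 55.8658
  stratum B: (450/3200)²·66.8²/11 = 8.02205
  stratum C: (1500/3200)²·103.0²/249 = 9.36176
V̂(ȳ_st) = 73.2496
SE(ȳ_st) = √73.2496 = 8.5586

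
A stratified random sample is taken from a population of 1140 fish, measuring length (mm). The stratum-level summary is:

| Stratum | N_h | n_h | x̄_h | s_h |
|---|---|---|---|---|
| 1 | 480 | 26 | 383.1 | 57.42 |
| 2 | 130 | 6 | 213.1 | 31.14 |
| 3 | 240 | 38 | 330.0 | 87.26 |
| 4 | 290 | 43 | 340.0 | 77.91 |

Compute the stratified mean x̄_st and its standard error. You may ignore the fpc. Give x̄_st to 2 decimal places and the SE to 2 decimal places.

x̄_st = Σ W_h x̄_h = (480·383.1 + 130·213.1 + 240·330.0 + 290·340.0)/1140 = 341.57105
V̂(x̄_st) = Σ W_h² s_h²/n_h, with W_h = N_h/N and N = 1140:
  stratum 1: (480/1140)²·57.42²/26 = 22.4815
  stratum 2: (130/1140)²·31.14²/6 = 2.10166
  stratum 3: (240/1140)²·87.26²/38 = 8.88095
  stratum 4: (290/1140)²·77.91²/43 = 9.13491
V̂(x̄_st) = 42.5991
SE(x̄_st) = √42.5991 = 6.52679

x̄_st ≈ 341.57, SE ≈ 6.53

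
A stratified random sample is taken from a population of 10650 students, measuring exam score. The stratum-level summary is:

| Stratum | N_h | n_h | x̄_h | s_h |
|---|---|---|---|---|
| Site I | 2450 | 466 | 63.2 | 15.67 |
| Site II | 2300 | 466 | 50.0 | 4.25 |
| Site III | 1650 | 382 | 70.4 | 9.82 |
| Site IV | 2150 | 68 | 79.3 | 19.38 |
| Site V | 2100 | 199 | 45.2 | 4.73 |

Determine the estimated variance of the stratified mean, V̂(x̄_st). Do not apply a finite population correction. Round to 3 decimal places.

V̂(x̄_st) ≈ 0.265

V̂(x̄_st) = Σ W_h² s_h²/n_h, with W_h = N_h/N and N = 10650:
  stratum Site I: (2450/10650)²·15.67²/466 = 0.0278859
  stratum Site II: (2300/10650)²·4.25²/466 = 0.00180779
  stratum Site III: (1650/10650)²·9.82²/382 = 0.00605938
  stratum Site IV: (2150/10650)²·19.38²/68 = 0.2251
  stratum Site V: (2100/10650)²·4.73²/199 = 0.00437128
V̂(x̄_st) = 0.265225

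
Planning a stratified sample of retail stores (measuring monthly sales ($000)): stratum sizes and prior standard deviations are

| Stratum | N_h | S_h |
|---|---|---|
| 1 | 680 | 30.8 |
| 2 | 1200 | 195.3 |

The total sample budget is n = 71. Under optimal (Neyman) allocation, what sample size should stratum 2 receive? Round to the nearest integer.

Neyman allocation: n_h = n · N_h S_h / Σ N_i S_i, with n = 71.
  stratum 1: N_h·S_h = 680·30.8 = 20944.00
  stratum 2: N_h·S_h = 1200·195.3 = 234360.00
Σ N_h S_h = 255304.00
n for stratum 2 = 71·234360.00/255304.00 = 65.175 → 65

65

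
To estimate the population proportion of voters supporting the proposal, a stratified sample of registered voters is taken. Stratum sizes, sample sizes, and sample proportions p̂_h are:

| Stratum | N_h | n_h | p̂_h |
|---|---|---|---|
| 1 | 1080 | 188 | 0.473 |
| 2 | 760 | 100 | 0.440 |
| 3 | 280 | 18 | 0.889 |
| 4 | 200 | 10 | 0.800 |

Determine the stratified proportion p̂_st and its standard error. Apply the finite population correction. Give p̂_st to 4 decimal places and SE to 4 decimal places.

N = 2320; stratum weights W_h = N_h/N.
p̂_st = Σ W_h p̂_h = (1080·0.473 + 760·0.440 + 280·0.889 + 200·0.800)/2320 = 0.54059
V̂(p̂_st) = Σ W_h² (1 − n_h/N_h) p̂_h(1−p̂_h)/(n_h−1):
  stratum 1: (1080/2320)²·(1 − 188/1080)·0.473·0.527/187 = 0.000238585
  stratum 2: (760/2320)²·(1 − 100/760)·0.440·0.560/99 = 0.000231946
  stratum 3: (280/2320)²·(1 − 18/280)·0.889·0.111/17 = 7.91151e-05
  stratum 4: (200/2320)²·(1 − 10/200)·0.800·0.200/9 = 0.000125512
V̂(p̂_st) = 0.000675158; SE = √V̂ = 0.0259838

p̂_st ≈ 0.5406, SE ≈ 0.0260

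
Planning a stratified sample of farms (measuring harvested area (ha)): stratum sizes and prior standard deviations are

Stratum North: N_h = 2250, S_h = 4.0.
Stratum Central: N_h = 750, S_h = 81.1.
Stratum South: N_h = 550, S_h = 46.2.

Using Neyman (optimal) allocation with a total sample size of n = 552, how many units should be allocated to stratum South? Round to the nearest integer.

Neyman allocation: n_h = n · N_h S_h / Σ N_i S_i, with n = 552.
  stratum North: N_h·S_h = 2250·4.0 = 9000.00
  stratum Central: N_h·S_h = 750·81.1 = 60825.00
  stratum South: N_h·S_h = 550·46.2 = 25410.00
Σ N_h S_h = 95235.00
n for stratum South = 552·25410.00/95235.00 = 147.281 → 147

147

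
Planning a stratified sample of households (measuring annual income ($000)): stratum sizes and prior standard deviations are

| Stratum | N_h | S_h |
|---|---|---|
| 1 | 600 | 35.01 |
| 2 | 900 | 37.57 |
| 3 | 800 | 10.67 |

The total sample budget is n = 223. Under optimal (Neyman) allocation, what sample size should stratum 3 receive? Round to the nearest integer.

Neyman allocation: n_h = n · N_h S_h / Σ N_i S_i, with n = 223.
  stratum 1: N_h·S_h = 600·35.01 = 21006.00
  stratum 2: N_h·S_h = 900·37.57 = 33813.00
  stratum 3: N_h·S_h = 800·10.67 = 8536.00
Σ N_h S_h = 63355.00
n for stratum 3 = 223·8536.00/63355.00 = 30.045 → 30

30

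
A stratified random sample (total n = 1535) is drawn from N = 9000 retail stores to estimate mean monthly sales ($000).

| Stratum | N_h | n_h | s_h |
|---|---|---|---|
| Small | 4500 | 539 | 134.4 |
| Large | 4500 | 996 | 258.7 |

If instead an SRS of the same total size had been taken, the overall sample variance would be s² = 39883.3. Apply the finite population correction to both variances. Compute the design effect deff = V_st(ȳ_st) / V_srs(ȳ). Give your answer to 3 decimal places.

V̂(ȳ_st) = Σ W_h² (1 − n_h/N_h) s_h²/n_h, with W_h = N_h/N and N = 9000:
  stratum Small: (4500/9000)²·(1 − 539/4500)·134.4²/539 = 7.37466
  stratum Large: (4500/9000)²·(1 − 996/4500)·258.7²/996 = 13.0805
V_st = 20.4552
V_srs = (1 − 1535/9000)·39883.3/1535 = 21.5511
deff = V_st / V_srs = 20.4552/21.5511 = 0.9491

deff ≈ 0.949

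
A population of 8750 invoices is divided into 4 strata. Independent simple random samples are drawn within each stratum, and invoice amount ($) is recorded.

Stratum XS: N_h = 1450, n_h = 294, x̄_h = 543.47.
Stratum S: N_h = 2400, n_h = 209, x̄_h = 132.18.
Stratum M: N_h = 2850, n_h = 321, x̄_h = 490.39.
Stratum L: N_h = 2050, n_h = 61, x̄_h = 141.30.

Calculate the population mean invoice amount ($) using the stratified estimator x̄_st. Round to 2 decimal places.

x̄_st ≈ 319.15

N = Σ N_h = 8750. Stratum weights W_h = N_h/N.
x̄_st = (1450·543.47 + 2400·132.18 + 2850·490.39 + 2050·141.30) / 8750 = 319.1474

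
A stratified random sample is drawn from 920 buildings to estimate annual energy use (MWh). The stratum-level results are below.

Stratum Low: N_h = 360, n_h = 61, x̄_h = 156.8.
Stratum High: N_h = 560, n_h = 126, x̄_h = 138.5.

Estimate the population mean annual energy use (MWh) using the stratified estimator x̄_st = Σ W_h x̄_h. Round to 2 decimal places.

x̄_st ≈ 145.66

N = Σ N_h = 920. Stratum weights W_h = N_h/N.
x̄_st = (360·156.8 + 560·138.5) / 920 = 145.6609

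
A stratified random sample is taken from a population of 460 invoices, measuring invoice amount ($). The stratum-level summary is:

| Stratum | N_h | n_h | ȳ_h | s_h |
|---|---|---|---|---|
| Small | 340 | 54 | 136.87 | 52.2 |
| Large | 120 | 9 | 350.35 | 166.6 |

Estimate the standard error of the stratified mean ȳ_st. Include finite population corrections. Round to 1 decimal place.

SE(ȳ_st) ≈ 14.7

V̂(ȳ_st) = Σ W_h² (1 − n_h/N_h) s_h²/n_h, with W_h = N_h/N and N = 460:
  stratum Small: (340/460)²·(1 − 54/340)·52.2²/54 = 23.1887
  stratum Large: (120/460)²·(1 − 9/120)·166.6²/9 = 194.132
V̂(ȳ_st) = 217.32
SE(ȳ_st) = √217.32 = 14.7418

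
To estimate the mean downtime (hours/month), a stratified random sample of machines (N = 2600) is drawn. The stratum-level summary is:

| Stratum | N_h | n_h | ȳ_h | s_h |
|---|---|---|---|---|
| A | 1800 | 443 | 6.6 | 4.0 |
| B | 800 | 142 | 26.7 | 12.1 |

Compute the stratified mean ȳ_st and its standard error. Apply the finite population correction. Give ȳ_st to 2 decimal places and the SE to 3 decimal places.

ȳ_st ≈ 12.78, SE ≈ 0.306

ȳ_st = Σ W_h ȳ_h = (1800·6.6 + 800·26.7)/2600 = 12.78462
V̂(ȳ_st) = Σ W_h² (1 − n_h/N_h) s_h²/n_h, with W_h = N_h/N and N = 2600:
  stratum A: (1800/2600)²·(1 − 443/1800)·4.0²/443 = 0.0130503
  stratum B: (800/2600)²·(1 − 142/800)·12.1²/142 = 0.0802882
V̂(ȳ_st) = 0.0933385
SE(ȳ_st) = √0.0933385 = 0.305514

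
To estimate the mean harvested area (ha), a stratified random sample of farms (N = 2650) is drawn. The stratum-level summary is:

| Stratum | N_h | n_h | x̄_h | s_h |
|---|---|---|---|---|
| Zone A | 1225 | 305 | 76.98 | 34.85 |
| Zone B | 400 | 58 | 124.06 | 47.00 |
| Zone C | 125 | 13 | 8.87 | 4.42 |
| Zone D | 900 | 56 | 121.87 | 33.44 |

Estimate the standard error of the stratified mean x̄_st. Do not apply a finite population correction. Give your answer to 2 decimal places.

SE(x̄_st) ≈ 2.01

V̂(x̄_st) = Σ W_h² s_h²/n_h, with W_h = N_h/N and N = 2650:
  stratum Zone A: (1225/2650)²·34.85²/305 = 0.850915
  stratum Zone B: (400/2650)²·47.00²/58 = 0.867753
  stratum Zone C: (125/2650)²·4.42²/13 = 0.00334372
  stratum Zone D: (900/2650)²·33.44²/56 = 2.30323
V̂(x̄_st) = 4.02524
SE(x̄_st) = √4.02524 = 2.0063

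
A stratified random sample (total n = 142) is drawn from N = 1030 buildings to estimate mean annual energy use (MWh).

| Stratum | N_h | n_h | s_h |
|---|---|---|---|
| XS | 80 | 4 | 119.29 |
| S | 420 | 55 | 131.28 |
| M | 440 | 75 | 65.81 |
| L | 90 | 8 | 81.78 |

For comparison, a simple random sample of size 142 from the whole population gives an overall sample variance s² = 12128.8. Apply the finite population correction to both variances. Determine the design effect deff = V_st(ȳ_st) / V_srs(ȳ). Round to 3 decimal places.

deff ≈ 1.089

V̂(ȳ_st) = Σ W_h² (1 − n_h/N_h) s_h²/n_h, with W_h = N_h/N and N = 1030:
  stratum XS: (80/1030)²·(1 − 4/80)·119.29²/4 = 20.3881
  stratum S: (420/1030)²·(1 − 55/420)·131.28²/55 = 45.2796
  stratum M: (440/1030)²·(1 − 75/440)·65.81²/75 = 8.74165
  stratum L: (90/1030)²·(1 − 8/90)·81.78²/8 = 5.81549
V_st = 80.2248
V_srs = (1 − 142/1030)·12128.8/142 = 73.6386
deff = V_st / V_srs = 80.2248/73.6386 = 1.0894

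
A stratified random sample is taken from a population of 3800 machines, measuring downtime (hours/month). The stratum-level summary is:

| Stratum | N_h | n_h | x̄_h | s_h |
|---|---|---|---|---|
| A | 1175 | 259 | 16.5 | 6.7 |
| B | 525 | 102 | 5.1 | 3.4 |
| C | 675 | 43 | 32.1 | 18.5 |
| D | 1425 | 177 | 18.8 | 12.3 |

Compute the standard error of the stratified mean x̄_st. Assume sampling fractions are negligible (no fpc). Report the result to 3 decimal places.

SE(x̄_st) ≈ 0.625

V̂(x̄_st) = Σ W_h² s_h²/n_h, with W_h = N_h/N and N = 3800:
  stratum A: (1175/3800)²·6.7²/259 = 0.0165714
  stratum B: (525/3800)²·3.4²/102 = 0.00216326
  stratum C: (675/3800)²·18.5²/43 = 0.25114
  stratum D: (1425/3800)²·12.3²/177 = 0.120199
V̂(x̄_st) = 0.390073
SE(x̄_st) = √0.390073 = 0.624558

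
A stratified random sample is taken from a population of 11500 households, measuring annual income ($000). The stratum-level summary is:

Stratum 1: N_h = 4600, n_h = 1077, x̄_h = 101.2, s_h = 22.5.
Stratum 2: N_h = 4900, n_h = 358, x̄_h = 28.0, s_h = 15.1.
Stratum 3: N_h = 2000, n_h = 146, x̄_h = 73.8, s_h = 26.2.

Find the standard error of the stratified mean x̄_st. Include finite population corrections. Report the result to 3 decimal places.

V̂(x̄_st) = Σ W_h² (1 − n_h/N_h) s_h²/n_h, with W_h = N_h/N and N = 11500:
  stratum 1: (4600/11500)²·(1 − 1077/4600)·22.5²/1077 = 0.0576002
  stratum 2: (4900/11500)²·(1 − 358/4900)·15.1²/358 = 0.107181
  stratum 3: (2000/11500)²·(1 − 146/2000)·26.2²/146 = 0.131824
V̂(x̄_st) = 0.296605
SE(x̄_st) = √0.296605 = 0.544615

SE(x̄_st) ≈ 0.545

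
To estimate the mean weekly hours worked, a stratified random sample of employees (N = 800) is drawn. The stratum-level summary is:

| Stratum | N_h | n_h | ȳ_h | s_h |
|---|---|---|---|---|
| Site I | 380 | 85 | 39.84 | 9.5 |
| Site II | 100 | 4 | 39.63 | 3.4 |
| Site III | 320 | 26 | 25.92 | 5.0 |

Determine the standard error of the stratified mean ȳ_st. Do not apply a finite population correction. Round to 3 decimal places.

V̂(ȳ_st) = Σ W_h² s_h²/n_h, with W_h = N_h/N and N = 800:
  stratum Site I: (380/800)²·9.5²/85 = 0.239561
  stratum Site II: (100/800)²·3.4²/4 = 0.0451562
  stratum Site III: (320/800)²·5.0²/26 = 0.153846
V̂(ȳ_st) = 0.438563
SE(ȳ_st) = √0.438563 = 0.662241

SE(ȳ_st) ≈ 0.662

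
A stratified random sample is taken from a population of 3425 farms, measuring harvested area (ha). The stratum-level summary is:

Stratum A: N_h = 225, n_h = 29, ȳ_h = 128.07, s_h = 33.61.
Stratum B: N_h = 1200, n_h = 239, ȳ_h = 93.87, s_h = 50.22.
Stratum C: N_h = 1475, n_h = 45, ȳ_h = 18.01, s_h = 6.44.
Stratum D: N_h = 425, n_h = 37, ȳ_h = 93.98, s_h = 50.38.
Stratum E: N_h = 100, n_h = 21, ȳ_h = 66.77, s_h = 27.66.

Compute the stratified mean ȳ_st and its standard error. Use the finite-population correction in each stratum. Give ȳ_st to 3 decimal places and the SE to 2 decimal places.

ȳ_st ≈ 62.669, SE ≈ 1.53

ȳ_st = Σ W_h ȳ_h = (225·128.07 + 1200·93.87 + 1475·18.01 + 425·93.98 + 100·66.77)/3425 = 62.66949
V̂(ȳ_st) = Σ W_h² (1 − n_h/N_h) s_h²/n_h, with W_h = N_h/N and N = 3425:
  stratum A: (225/3425)²·(1 − 29/225)·33.61²/29 = 0.146439
  stratum B: (1200/3425)²·(1 − 239/1200)·50.22²/239 = 1.03738
  stratum C: (1475/3425)²·(1 − 45/1475)·6.44²/45 = 0.165717
  stratum D: (425/3425)²·(1 − 37/425)·50.38²/37 = 0.964304
  stratum E: (100/3425)²·(1 − 21/100)·27.66²/21 = 0.0245353
V̂(ȳ_st) = 2.33838
SE(ȳ_st) = √2.33838 = 1.52918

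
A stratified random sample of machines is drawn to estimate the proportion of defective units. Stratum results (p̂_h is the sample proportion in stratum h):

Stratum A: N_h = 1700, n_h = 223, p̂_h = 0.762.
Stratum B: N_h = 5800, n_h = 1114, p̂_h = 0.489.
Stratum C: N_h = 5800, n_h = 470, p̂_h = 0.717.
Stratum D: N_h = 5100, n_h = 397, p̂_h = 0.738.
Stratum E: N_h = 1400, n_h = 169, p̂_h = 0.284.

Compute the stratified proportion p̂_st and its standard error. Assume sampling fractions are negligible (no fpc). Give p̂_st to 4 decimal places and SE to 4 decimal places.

N = 19800; stratum weights W_h = N_h/N.
p̂_st = Σ W_h p̂_h = (1700·0.762 + 5800·0.489 + 5800·0.717 + 5100·0.738 + 1400·0.284)/19800 = 0.62887
V̂(p̂_st) = Σ W_h² p̂_h(1−p̂_h)/(n_h−1):
  stratum A: (1700/19800)²·0.762·0.238/222 = 6.02208e-06
  stratum B: (5800/19800)²·0.489·0.511/1113 = 1.92646e-05
  stratum C: (5800/19800)²·0.717·0.283/469 = 3.71243e-05
  stratum D: (5100/19800)²·0.738·0.262/396 = 3.23946e-05
  stratum E: (1400/19800)²·0.284·0.716/168 = 6.05129e-06
V̂(p̂_st) = 0.000100857; SE = √V̂ = 0.0100428

p̂_st ≈ 0.6289, SE ≈ 0.0100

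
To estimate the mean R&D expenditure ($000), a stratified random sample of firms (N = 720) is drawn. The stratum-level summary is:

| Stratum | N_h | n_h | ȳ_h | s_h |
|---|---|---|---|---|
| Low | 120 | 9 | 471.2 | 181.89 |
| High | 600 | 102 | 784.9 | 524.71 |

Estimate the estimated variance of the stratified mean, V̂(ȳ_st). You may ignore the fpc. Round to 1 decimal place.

V̂(ȳ_st) = Σ W_h² s_h²/n_h, with W_h = N_h/N and N = 720:
  stratum Low: (120/720)²·181.89²/9 = 102.111
  stratum High: (600/720)²·524.71²/102 = 1874.46
V̂(ȳ_st) = 1976.57

V̂(ȳ_st) ≈ 1976.6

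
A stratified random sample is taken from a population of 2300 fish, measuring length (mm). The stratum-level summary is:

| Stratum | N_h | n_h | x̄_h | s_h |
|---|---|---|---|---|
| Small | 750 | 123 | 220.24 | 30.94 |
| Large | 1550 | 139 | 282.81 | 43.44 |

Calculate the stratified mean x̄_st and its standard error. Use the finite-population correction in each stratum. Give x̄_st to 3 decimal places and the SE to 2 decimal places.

x̄_st = Σ W_h x̄_h = (750·220.24 + 1550·282.81)/2300 = 262.40674
V̂(x̄_st) = Σ W_h² (1 − n_h/N_h) s_h²/n_h, with W_h = N_h/N and N = 2300:
  stratum Small: (750/2300)²·(1 − 123/750)·30.94²/123 = 0.691845
  stratum Large: (1550/2300)²·(1 − 139/1550)·43.44²/139 = 5.61265
V̂(x̄_st) = 6.30449
SE(x̄_st) = √6.30449 = 2.51088

x̄_st ≈ 262.407, SE ≈ 2.51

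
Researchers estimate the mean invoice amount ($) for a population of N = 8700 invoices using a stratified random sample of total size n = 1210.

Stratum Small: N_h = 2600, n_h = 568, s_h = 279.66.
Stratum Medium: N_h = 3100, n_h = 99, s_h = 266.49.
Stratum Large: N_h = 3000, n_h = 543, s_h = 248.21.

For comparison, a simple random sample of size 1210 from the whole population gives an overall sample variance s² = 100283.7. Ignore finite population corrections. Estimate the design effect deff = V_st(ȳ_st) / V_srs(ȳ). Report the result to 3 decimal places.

deff ≈ 1.410

V̂(ȳ_st) = Σ W_h² s_h²/n_h, with W_h = N_h/N and N = 8700:
  stratum Small: (2600/8700)²·279.66²/568 = 12.2976
  stratum Medium: (3100/8700)²·266.49²/99 = 91.0776
  stratum Large: (3000/8700)²·248.21²/543 = 13.491
V_st = 116.866
V_srs = s²/n = 100283.7/1210 = 82.8791
deff = V_st / V_srs = 116.866/82.8791 = 1.4101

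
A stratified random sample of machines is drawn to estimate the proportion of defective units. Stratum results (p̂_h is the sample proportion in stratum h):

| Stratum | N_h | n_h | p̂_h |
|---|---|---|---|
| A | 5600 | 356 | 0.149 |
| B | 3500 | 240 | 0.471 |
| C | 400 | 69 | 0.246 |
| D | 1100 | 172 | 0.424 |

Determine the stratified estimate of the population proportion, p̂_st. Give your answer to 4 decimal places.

p̂_st ≈ 0.2875

N = 10600; stratum weights W_h = N_h/N.
p̂_st = Σ W_h p̂_h = (5600·0.149 + 3500·0.471 + 400·0.246 + 1100·0.424)/10600 = 0.28752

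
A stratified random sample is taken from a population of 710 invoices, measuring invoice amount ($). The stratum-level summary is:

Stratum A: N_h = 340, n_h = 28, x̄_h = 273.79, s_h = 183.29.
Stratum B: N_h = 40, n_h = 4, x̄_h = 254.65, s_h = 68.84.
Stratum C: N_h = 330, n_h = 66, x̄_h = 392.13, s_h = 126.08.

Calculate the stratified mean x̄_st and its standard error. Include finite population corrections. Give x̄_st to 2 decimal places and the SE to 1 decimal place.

x̄_st = Σ W_h x̄_h = (340·273.79 + 40·254.65 + 330·392.13)/710 = 327.71479
V̂(x̄_st) = Σ W_h² (1 − n_h/N_h) s_h²/n_h, with W_h = N_h/N and N = 710:
  stratum A: (340/710)²·(1 − 28/340)·183.29²/28 = 252.485
  stratum B: (40/710)²·(1 − 4/40)·68.84²/4 = 3.38429
  stratum C: (330/710)²·(1 − 66/330)·126.08²/66 = 41.6246
V̂(x̄_st) = 297.494
SE(x̄_st) = √297.494 = 17.248

x̄_st ≈ 327.71, SE ≈ 17.2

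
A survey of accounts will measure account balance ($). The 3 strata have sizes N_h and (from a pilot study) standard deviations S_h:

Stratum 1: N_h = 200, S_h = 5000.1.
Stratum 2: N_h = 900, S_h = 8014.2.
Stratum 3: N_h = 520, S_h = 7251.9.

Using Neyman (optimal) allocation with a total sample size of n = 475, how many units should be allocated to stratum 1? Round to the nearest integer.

40

Neyman allocation: n_h = n · N_h S_h / Σ N_i S_i, with n = 475.
  stratum 1: N_h·S_h = 200·5000.1 = 1000020.00
  stratum 2: N_h·S_h = 900·8014.2 = 7212780.00
  stratum 3: N_h·S_h = 520·7251.9 = 3770988.00
Σ N_h S_h = 11983788.00
n for stratum 1 = 475·1000020.00/11983788.00 = 39.638 → 40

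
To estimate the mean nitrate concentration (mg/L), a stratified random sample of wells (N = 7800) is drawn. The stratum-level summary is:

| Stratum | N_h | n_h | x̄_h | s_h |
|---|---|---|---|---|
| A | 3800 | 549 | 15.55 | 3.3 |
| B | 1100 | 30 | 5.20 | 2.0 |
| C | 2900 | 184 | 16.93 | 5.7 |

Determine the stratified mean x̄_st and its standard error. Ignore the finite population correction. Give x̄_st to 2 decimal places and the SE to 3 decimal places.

x̄_st = Σ W_h x̄_h = (3800·15.55 + 1100·5.20 + 2900·16.93)/7800 = 14.60346
V̂(x̄_st) = Σ W_h² s_h²/n_h, with W_h = N_h/N and N = 7800:
  stratum A: (3800/7800)²·3.3²/549 = 0.00470797
  stratum B: (1100/7800)²·2.0²/30 = 0.00265176
  stratum C: (2900/7800)²·5.7²/184 = 0.0244084
V̂(x̄_st) = 0.0317681
SE(x̄_st) = √0.0317681 = 0.178236

x̄_st ≈ 14.60, SE ≈ 0.178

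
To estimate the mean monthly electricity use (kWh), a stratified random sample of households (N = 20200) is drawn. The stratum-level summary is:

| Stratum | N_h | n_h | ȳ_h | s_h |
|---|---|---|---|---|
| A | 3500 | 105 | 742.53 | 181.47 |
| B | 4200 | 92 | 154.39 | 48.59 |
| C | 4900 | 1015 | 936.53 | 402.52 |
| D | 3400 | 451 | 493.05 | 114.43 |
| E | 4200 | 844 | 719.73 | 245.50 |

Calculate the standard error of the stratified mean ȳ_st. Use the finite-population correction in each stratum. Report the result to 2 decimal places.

SE(ȳ_st) ≈ 4.57

V̂(ȳ_st) = Σ W_h² (1 − n_h/N_h) s_h²/n_h, with W_h = N_h/N and N = 20200:
  stratum A: (3500/20200)²·(1 − 105/3500)·181.47²/105 = 9.13325
  stratum B: (4200/20200)²·(1 − 92/4200)·48.59²/92 = 1.08513
  stratum C: (4900/20200)²·(1 − 1015/4900)·402.52²/1015 = 7.4472
  stratum D: (3400/20200)²·(1 − 451/3400)·114.43²/451 = 0.713435
  stratum E: (4200/20200)²·(1 − 844/4200)·245.50²/844 = 2.46677
V̂(ȳ_st) = 20.8458
SE(ȳ_st) = √20.8458 = 4.56572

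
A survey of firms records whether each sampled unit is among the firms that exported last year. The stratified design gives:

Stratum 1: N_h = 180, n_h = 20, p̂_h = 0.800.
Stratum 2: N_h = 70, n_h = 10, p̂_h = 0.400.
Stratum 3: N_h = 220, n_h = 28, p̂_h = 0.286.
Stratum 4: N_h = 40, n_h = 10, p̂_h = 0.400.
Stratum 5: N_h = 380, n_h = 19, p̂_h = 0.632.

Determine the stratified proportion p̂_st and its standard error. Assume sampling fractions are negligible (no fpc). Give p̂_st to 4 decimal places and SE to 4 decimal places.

N = 890; stratum weights W_h = N_h/N.
p̂_st = Σ W_h p̂_h = (180·0.800 + 70·0.400 + 220·0.286 + 40·0.400 + 380·0.632)/890 = 0.55178
V̂(p̂_st) = Σ W_h² p̂_h(1−p̂_h)/(n_h−1):
  stratum 1: (180/890)²·0.800·0.200/19 = 0.000344454
  stratum 2: (70/890)²·0.400·0.600/9 = 0.000164962
  stratum 3: (220/890)²·0.286·0.714/27 = 0.000462132
  stratum 4: (40/890)²·0.400·0.600/9 = 5.38653e-05
  stratum 5: (380/890)²·0.632·0.368/18 = 0.00235548
V̂(p̂_st) = 0.00338089; SE = √V̂ = 0.0581455

p̂_st ≈ 0.5518, SE ≈ 0.0581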